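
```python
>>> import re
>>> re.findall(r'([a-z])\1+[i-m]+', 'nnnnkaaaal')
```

['n', 'a']

After group 1 captures some text, `\1` only succeeds where that same text appears again.
One capturing group, so `findall` returns just the captured substring from each match — 2 in all.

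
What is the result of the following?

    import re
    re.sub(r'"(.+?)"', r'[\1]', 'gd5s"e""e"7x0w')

'gd5s[e][e]7x0w'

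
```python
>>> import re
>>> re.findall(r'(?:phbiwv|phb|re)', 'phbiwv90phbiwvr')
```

['phbiwv', 'phbiwv']

`|` is ordered: at each position the engine commits to the first alternative that works.
Matches: at [0:6] → 'phbiwv'; at [8:14] → 'phbiwv'.
Since nothing is captured, `findall` lists the 2 matched substrings directly.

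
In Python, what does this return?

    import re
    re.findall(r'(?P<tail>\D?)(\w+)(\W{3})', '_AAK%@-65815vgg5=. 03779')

[('_', 'AAK', '%@-'), ('', '65815vgg5', '=. ')]

Multiple groups make `findall` return tuples — one 3-tuple for each match.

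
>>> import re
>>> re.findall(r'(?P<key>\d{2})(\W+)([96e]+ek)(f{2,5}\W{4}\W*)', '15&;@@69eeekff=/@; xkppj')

[('15', '&;@@', '69eeek', 'ff=/@; ')]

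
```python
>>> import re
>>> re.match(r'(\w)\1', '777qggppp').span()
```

A backreference is literal: `\1` must see the identical characters the first group matched.
`match` is anchored at position 0; if the pattern doesn't fit there, it returns None.
The match spans [0:2] → '77'.
Captured: group 1 = '7'.

(0, 2)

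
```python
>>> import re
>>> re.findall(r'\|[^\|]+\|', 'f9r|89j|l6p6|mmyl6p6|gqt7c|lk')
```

['|89j|', '|mmyl6p6|']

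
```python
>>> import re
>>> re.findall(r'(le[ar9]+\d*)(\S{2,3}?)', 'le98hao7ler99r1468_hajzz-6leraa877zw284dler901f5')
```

[('le98', 'ha'), ('ler99r1468', '_h'), ('leraa877', 'zw'), ('ler901', 'f5')]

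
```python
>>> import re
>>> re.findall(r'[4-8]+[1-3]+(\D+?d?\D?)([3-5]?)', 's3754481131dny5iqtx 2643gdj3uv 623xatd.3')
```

`findall` packs the 2 group values into a tuple for every match.

[('dn', ''), ('gdj', '3'), ('xa', '')]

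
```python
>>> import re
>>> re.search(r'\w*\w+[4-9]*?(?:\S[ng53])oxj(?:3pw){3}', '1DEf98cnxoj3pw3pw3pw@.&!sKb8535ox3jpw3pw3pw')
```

None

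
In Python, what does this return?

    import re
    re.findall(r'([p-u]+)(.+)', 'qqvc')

[('qq', 'vc')]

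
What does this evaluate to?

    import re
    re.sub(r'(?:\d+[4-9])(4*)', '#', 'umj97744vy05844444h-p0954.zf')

'umj#vy#h-p#.zf'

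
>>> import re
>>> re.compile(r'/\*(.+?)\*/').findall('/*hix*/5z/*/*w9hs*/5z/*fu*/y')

The `?` after the quantifier makes it lazy — it takes as little as possible before letting the rest of the pattern try.
Matches: at [0:7] match '/*hix*/', group 1 = 'hix'; at [9:19] match '/*/*w9hs*/', group 1 = '/*w9hs'; at [21:27] match '/*fu*/', group 1 = 'fu'.
With a single group, `findall` returns only what that group captured — 3 items.

['hix', '/*w9hs', 'fu']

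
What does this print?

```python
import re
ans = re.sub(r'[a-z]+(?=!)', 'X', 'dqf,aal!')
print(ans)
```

The lookaround is zero-width — it requires the adjacent text to match without consuming it, so the asserted text isn't part of the match.
`sub` substitutes 'X' at each match site.

dqf,X!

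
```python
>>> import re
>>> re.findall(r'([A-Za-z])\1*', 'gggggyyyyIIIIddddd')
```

After group 1 captures some text, `\1` only succeeds where that same text appears again.
`findall` collects group 1 from each match (4 total).

['g', 'y', 'I', 'd']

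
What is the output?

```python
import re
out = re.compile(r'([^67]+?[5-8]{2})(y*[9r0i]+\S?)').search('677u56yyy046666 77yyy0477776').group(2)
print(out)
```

The match spans [3:11] → 'u56yyy04'.
Captured: group 1 = 'u56', group 2 = 'yyy04'.

yyy04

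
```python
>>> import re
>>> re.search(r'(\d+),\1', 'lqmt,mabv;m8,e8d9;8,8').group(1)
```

The match spans [18:21] → '8,8'.
Captured: group 1 = '8'.

'8'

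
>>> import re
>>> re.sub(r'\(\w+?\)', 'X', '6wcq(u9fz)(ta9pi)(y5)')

'6wcqXXX'

Each match is replaced by 'X'.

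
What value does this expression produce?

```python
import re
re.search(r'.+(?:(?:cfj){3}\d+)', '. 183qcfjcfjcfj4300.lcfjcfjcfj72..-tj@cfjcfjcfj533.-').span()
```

(0, 50)

The match spans [0:50] → '. 183qcfjcfjcfj4300.lcfjcfjcfj72..-tj@cfjcfjcfj533'.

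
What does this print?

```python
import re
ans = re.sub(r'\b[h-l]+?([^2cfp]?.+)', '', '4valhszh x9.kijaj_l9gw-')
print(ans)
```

4valhszh x9.

The pattern matches a word boundary (`\b`, zero-width); then one or more of a character in [h-l] (lazy); then optionally any character except [2cfp], then one or more of any character (captured).
Each match is replaced by ''.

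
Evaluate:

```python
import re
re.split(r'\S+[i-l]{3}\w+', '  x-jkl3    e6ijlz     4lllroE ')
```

Pattern: one or more of a non-whitespace character, then exactly 3 of a character in [i-l]; then one or more of a word character.
Splitting on the pattern gives 4 pieces.

['  ', '    ', '     ', ' ']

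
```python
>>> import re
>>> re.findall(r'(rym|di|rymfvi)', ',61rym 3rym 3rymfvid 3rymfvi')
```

Alternation isn't longest-match — the leftmost alternative that fits at this position is chosen.
Matches: at [3:6] match 'rym', group 1 = 'rym'; at [8:11] match 'rym', group 1 = 'rym'; at [13:16] match 'rym', group 1 = 'rym'; at [22:25] match 'rym', group 1 = 'rym'.
With a single group, `findall` returns only what that group captured — 4 items.

['rym', 'rym', 'rym', 'rym']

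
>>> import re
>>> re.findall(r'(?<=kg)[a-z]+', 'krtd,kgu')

The positive lookaround only admits positions where the adjacent text matches; those characters stay outside the span.
Matches: at [7:8] → 'u'.
`findall` yields the raw match text (1 of them) because the pattern has no groups.

['u']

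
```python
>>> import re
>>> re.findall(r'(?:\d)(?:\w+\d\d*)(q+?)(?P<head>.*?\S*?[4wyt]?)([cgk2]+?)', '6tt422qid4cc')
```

[('q', 'id4', 'c')]

The pattern matches a digit (non-capturing group); then one or more of a word character, then a digit, then zero or more of a digit (non-capturing group); then one or more of a literal 'q' (lazy) (captured); then zero or more of any character (lazy), then zero or more of a non-whitespace character (lazy), then optionally one of [4wyt] (captured as 'head'); then one or more of one of [cgk2] (lazy) (captured).
Matches: at [0:11] match '6tt422qid4c', groups = ('q', 'id4', 'c').
With 3 capturing groups, `findall` returns a 3-tuple per match.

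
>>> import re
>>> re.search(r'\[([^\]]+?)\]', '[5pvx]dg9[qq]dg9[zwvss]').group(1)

'5pvx'

The match spans [0:6] → '[5pvx]'.
Captured: group 1 = '5pvx'.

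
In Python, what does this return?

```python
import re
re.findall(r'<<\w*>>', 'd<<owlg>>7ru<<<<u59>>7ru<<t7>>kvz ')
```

['<<owlg>>', '<<u59>>', '<<t7>>']

Scanning left to right: at [1:9] → '<<owlg>>'; at [14:21] → '<<u59>>'; at [24:30] → '<<t7>>'.
No capturing groups, so `findall` returns the 3 full match strings.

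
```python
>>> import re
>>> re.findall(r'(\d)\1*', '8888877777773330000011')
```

['8', '7', '3', '0', '1']

After group 1 captures some text, `\1` only succeeds where that same text appears again.
Matches: at [0:5] match '88888', group 1 = '8'; at [5:12] match '7777777', group 1 = '7'; at [12:15] match '333', group 1 = '3'; at [15:20] match '00000', group 1 = '0'; at [20:22] match '11', group 1 = '1'.
One capturing group, so `findall` returns just the captured substring from each match — 5 in all.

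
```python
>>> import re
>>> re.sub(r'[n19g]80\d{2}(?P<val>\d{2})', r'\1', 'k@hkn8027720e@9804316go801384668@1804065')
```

'k@hk720e@16go801384668@65'

`\1` in the replacement pulls in group 1's text for each match.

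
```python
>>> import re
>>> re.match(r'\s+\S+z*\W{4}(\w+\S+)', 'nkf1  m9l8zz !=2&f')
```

None

This matches one or more of whitespace; then one or more of a non-whitespace character, then zero or more of a literal 'z', then exactly 4 of a non-word character; then one or more of a word character, then one or more of a non-whitespace character (captured).
`match` is anchored at position 0; if the pattern doesn't fit there, it returns None.
Here position 0 doesn't satisfy it, so the call returns None.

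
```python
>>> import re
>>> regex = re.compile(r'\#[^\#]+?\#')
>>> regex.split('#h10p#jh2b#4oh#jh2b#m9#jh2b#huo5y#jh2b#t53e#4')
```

['', 'jh2b', 'jh2b', 'jh2b', 'jh2b', '4']

Matches to split on: at [0:6] → '#h10p#'; at [10:15] → '#4oh#'; at [19:23] → '#m9#'; at [27:34] → '#huo5y#'; at [38:44] → '#t53e#'.
`split` removes every match and returns the 6 fragments in between.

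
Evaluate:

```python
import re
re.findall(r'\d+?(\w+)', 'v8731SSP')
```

['731SSP']

The pattern matches one or more of a digit (lazy); then one or more of a word character (captured).
The `?` after the quantifier makes it lazy — it takes as little as possible before letting the rest of the pattern try.
Matches: at [1:8] match '8731SSP', group 1 = '731SSP'.
`findall` collects group 1 from the one match (1 total).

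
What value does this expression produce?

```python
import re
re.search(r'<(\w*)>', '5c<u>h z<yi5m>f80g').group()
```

'<u>'

`re.search` tries every starting position until one works.
The match spans [2:5] → '<u>'.
Captured: group 1 = 'u'.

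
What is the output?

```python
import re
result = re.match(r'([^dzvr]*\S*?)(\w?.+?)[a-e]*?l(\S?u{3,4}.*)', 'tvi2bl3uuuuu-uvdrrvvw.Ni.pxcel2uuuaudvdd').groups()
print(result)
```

('t', 'vi2', '3uuuuu-uvdrrvvw.Ni.pxcel2uuuaudvdd')

The pattern matches zero or more of any character except [dzvr], then zero or more of a non-whitespace character (lazy) (captured); then optionally a word character, then one or more of any character (lazy) (captured); then zero or more of a character in [a-e] (lazy), then the literal 'l'; then optionally a non-whitespace character, then 3 to 4 of the literal 'u', then zero or more of any character (captured).
`match` is anchored at position 0; if the pattern doesn't fit there, it returns None.
The match spans [0:40] → 'tvi2bl3uuuuu-uvdrrvvw.Ni.pxcel2uuuaudvdd'.
Captured: group 1 = 't', group 2 = 'vi2', group 3 = '3uuuuu-uvdrrvvw.Ni.pxcel2uuuaudvdd'.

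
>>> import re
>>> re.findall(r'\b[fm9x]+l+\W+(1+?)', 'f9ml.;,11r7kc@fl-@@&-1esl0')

Pattern: a word boundary (`\b`, zero-width); then one or more of one of [fm9x], then one or more of a literal 'l'; then one or more of a non-word character; then one or more of a literal '1' (lazy) (captured).
The `?` after the quantifier makes it lazy — it takes as little as possible before letting the rest of the pattern try.
Walking the string: at [0:8] match 'f9ml.;,1', group 1 = '1'; at [14:22] match 'fl-@@&-1', group 1 = '1'.
One capturing group, so `findall` returns just the captured substring from each match — 2 in all.

['1', '1']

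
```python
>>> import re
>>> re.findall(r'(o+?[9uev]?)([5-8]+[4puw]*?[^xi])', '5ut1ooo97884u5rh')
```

The `?` after the quantifier makes it lazy — it takes as little as possible before letting the rest of the pattern try.
With 2 capturing groups, `findall` returns a 2-tuple per match.

[('ooo9', '7884')]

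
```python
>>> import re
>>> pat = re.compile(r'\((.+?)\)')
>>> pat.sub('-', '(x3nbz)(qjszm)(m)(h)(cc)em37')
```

'-----em37'

Because the quantifier is non-greedy, it stops expanding at the earliest point where the rest of the pattern can succeed.
`sub` substitutes '-' at each match site.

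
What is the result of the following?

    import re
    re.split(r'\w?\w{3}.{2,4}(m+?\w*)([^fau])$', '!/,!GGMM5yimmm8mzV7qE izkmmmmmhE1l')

['!/,!GGMM5yimmm8mz', 'mmmmmhE1', 'l', '']

This matches optionally a word character, then exactly 3 of a word character, then 2 to 4 of any character; then one or more of a literal 'm' (lazy), then zero or more of a word character (captured); then any character except [fau] (captured); then anchored at the end.
Matches to split on: at [17:34] → 'V7qE izkmmmmmhE1l'.
`re.split` interleaves the captured-group text with the surrounding fragments.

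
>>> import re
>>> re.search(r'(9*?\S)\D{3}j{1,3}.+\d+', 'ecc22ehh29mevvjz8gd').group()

'9mevvjz8'

The match spans [9:17] → '9mevvjz8'.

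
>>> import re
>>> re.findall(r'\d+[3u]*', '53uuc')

['53uu']

With no groups in the pattern, `findall` gives back each whole match — 1 here.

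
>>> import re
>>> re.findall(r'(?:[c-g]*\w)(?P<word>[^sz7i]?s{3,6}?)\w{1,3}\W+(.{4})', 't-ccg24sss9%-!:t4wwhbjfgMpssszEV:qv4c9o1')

[('4sss', 't4ww'), ('psss', 'qv4c')]

Multiple groups make `findall` return tuples — one 2-tuple for each match.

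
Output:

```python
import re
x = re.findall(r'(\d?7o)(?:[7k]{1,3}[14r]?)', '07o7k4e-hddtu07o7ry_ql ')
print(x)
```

The pattern matches optionally a digit, then the literal '7o' (captured); then 1 to 3 of one of [7k], then optionally one of [14r] (non-capturing group).
With a single group, `findall` returns only what that group captured — 2 items.

['07o', '07o']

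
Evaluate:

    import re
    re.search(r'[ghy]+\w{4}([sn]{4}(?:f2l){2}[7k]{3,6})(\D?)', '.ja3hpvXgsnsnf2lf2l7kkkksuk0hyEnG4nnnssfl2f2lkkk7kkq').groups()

('snsnf2lf2l7kkkk', 's')

This matches one or more of one of [ghy], then exactly 4 of a word character; then exactly 4 of one of [sn], then the literal 'f2l' repeated 2 times, then 3 to 6 of one of [7k] (captured); then optionally a non-digit (captured).
Unlike `match`, `search` isn't anchored — it looks for the pattern anywhere in the string.
The match spans [4:25] → 'hpvXgsnsnf2lf2l7kkkks'.
Captured: group 1 = 'snsnf2lf2l7kkkk', group 2 = 's'.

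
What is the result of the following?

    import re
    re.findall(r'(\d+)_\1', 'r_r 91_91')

A backreference is literal: `\1` must see the identical characters the first group matched.
Walking the string: at [4:9] match '91_91', group 1 = '91'.
With a single group, `findall` returns only what that group captured — 1 item.

['91']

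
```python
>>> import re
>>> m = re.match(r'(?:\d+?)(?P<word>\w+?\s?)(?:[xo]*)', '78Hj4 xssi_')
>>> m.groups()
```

('8',)

The match spans [0:2] → '78'.
Captured: group 1 = '8'.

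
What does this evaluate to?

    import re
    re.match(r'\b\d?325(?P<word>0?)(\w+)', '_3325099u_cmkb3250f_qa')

None

Pattern: a word boundary (`\b`, zero-width); then optionally a digit, then the literal '325'; then optionally a literal '0' (captured as 'word'); then one or more of a word character (captured).
With `match`, the pattern is implicitly anchored at the beginning.
Here position 0 doesn't satisfy it, so the call returns None.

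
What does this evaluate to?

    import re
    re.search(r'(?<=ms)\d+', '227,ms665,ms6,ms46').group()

Lookahead/lookbehind check context without consuming it, so the matched span excludes the asserted characters.
The match spans [6:9] → '665'.

'665'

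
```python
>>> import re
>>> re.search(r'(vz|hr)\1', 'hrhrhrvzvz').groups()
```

('hr',)

`\1` has to match the exact text group 1 already captured.
`re.search` tries every starting position until one works.
The match spans [0:4] → 'hrhr'.
Captured: group 1 = 'hr'.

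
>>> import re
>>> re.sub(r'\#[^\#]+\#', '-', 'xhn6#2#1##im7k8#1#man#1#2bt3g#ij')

Each match is replaced by '-'.

'xhn6-1#-1-1-ij'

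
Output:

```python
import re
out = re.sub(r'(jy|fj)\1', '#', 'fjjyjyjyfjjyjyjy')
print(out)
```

`\1` is not a pattern — it's the concrete string captured by group 1, re-applied verbatim.
Matches: at [2:6] → 'jyjy'; at [10:14] → 'jyjy'.
Each match is replaced by '#'.

fj#jyfj#jy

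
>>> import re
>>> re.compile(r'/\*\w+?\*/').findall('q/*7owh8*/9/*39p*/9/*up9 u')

Matches: at [1:10] → '/*7owh8*/'; at [11:18] → '/*39p*/'.
With no groups in the pattern, `findall` gives back each whole match — 2 here.

['/*7owh8*/', '/*39p*/']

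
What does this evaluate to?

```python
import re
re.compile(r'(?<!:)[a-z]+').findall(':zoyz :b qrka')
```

Because the assertion is negative and zero-width, positions next to the forbidden text are skipped.
No capturing groups, so `findall` returns the 2 full match strings.

['oyz', 'qrka']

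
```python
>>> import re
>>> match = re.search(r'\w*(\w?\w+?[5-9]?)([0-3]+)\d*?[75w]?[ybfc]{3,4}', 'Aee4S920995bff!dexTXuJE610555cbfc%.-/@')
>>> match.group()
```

Pattern: zero or more of a word character; then optionally a word character, then one or more of a word character (lazy), then optionally a character in [5-9] (captured); then one or more of a character in [0-3] (captured); then zero or more of a digit (lazy), then optionally one of [75w], then 3 to 4 of one of [ybfc].
`search` walks the string left to right and returns the first match it finds.
The match spans [0:14] → 'Aee4S920995bff'.
Captured: group 1 = '2', group 2 = '0'.

'Aee4S920995bff'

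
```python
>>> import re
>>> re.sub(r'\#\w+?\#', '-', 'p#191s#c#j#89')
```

Matches: at [1:7] → '#191s#'; at [8:11] → '#j#'.
Every occurrence is swapped for '-'.

'p-c-89'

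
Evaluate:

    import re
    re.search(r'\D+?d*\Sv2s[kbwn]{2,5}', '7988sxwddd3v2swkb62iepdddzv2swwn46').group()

The match spans [4:17] → 'sxwddd3v2swkb'.

'sxwddd3v2swkb'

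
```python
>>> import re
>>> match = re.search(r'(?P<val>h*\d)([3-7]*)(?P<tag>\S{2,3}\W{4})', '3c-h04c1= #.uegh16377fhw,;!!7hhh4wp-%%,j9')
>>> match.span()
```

The pattern matches zero or more of a literal 'h', then a digit (captured as 'val'); then zero or more of a character in [3-7] (captured); then 2 to 3 of a non-whitespace character, then exactly 4 of a non-word character (captured as 'tag').
`search` walks the string left to right and returns the first match it finds.
The match spans [3:12] → 'h04c1= #.'.
Captured: group 1 = 'h0', group 2 = '4', group 3 = 'c1= #.'.

(3, 12)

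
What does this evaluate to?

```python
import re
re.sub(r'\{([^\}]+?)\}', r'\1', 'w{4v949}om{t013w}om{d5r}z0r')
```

The replacement refers to a captured group, so each match is rewritten using its own captured text.

'w4v949omt013womd5rz0r'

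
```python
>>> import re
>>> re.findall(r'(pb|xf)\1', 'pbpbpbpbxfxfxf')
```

A backreference is literal: `\1` must see the identical characters the first group matched.
One capturing group, so `findall` returns just the captured substring from each match — 3 in all.

['pb', 'pb', 'xf']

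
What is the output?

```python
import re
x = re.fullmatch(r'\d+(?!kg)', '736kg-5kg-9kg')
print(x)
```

A negative assertion filters positions out without eating any characters.
`re.fullmatch` requires the pattern to consume the entire string.
Here the pattern can't cover the whole string, so the call returns None.

None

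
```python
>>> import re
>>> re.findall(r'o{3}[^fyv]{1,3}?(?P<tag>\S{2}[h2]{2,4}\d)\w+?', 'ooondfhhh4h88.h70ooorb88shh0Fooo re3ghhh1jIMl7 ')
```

['dfhhh4', '8shh0', '3ghhh1']

The pattern matches exactly 3 of a literal 'o', then 1 to 3 of any character except [fyv] (lazy); then exactly 2 of a non-whitespace character, then 2 to 4 of one of [h2], then a digit (captured as 'tag'); then one or more of a word character (lazy).
Lazy quantifiers expand one character at a time until the remainder of the pattern can match.
Walking the string: at [0:11] match 'ooondfhhh4h', group 1 = 'dfhhh4'; at [17:29] match 'ooorb88shh0F', group 1 = '8shh0'; at [29:42] match 'ooo re3ghhh1j', group 1 = '3ghhh1'.
Because there's exactly one group, `findall` drops the full match and keeps group 1 from each hit.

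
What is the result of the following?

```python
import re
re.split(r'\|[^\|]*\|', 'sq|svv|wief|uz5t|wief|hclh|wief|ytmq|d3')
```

Matches to split on: at [2:7] → '|svv|'; at [11:17] → '|uz5t|'; at [21:27] → '|hclh|'; at [31:37] → '|ytmq|'.
Splitting on the pattern gives 5 pieces.

['sq', 'wief', 'wief', 'wief', 'd3']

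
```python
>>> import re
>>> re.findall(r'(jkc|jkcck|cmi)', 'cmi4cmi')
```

With a single group, `findall` returns only what that group captured — 2 items.

['cmi', 'cmi']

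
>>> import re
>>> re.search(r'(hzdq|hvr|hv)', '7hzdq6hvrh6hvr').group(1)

'hzdq'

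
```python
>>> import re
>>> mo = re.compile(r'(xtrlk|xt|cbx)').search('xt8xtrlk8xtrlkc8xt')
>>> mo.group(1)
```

'xt'

The match spans [0:2] → 'xt'.
Captured: group 1 = 'xt'.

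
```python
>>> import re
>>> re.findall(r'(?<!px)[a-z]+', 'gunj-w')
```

['gunj', 'w']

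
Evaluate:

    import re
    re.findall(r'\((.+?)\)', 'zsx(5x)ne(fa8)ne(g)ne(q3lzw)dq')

['5x', 'fa8', 'g', 'q3lzw']

Because the quantifier is non-greedy, it stops expanding at the earliest point where the rest of the pattern can succeed.
Matches: at [3:7] match '(5x)', group 1 = '5x'; at [9:14] match '(fa8)', group 1 = 'fa8'; at [16:19] match '(g)', group 1 = 'g'; at [21:28] match '(q3lzw)', group 1 = 'q3lzw'.
With a single group, `findall` returns only what that group captured — 4 items.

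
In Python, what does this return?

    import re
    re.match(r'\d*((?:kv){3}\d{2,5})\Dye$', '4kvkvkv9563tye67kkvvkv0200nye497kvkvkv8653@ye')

`re.match` only tries the pattern at the start of the string.
Here position 0 doesn't satisfy it, so the call returns None.

None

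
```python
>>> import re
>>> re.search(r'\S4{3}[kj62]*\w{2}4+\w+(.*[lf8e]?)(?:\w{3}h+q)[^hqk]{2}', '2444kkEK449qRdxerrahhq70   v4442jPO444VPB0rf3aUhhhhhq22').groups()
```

The pattern matches a non-whitespace character, then exactly 3 of a literal '4', then zero or more of one of [kj62]; then exactly 2 of a word character, then one or more of the literal '4', then one or more of a word character; then zero or more of any character, then optionally one of [lf8e] (captured); then exactly 3 of a word character, then one or more of the literal 'h', then the literal 'q' (non-capturing group); then exactly 2 of any character except [hqk].
`search` walks the string left to right and returns the first match it finds.
The match spans [0:55] → '2444kkEK449qRdxerrahhq70   v4442jPO444VPB0rf3aUhhhhhq22'.
Captured: group 1 = '   v4442jPO444VPB0rf3aUh'.

('   v4442jPO444VPB0rf3aUh',)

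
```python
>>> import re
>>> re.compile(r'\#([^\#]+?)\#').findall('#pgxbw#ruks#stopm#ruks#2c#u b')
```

['pgxbw', 'stopm', '2c']

With a single group, `findall` returns only what that group captured — 3 items.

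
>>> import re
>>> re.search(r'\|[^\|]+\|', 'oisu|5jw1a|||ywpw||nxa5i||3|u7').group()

'|5jw1a|'

`re.search` tries every starting position until one works.
The match spans [4:11] → '|5jw1a|'.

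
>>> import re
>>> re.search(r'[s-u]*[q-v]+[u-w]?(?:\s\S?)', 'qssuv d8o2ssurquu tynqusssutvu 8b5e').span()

Pattern: zero or more of a character in [s-u], then one or more of a character in [q-v], then optionally a character in [u-w]; then whitespace, then optionally a non-whitespace character (non-capturing group).
`re.search` tries every starting position until one works.
The match spans [0:7] → 'qssuv d'.

(0, 7)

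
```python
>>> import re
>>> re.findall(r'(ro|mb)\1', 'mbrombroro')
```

The backreference `\1` re-matches whatever the first group consumed, character for character.
Matches: at [6:10] match 'roro', group 1 = 'ro'.
`findall` collects group 1 from the one match (1 total).

['ro']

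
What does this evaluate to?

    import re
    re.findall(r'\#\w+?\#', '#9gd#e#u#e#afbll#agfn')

['#9gd#', '#u#', '#afbll#']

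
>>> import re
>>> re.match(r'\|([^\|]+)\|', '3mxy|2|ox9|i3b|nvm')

`match` is anchored at position 0; if the pattern doesn't fit there, it returns None.
Here the string doesn't start with a match, so the call returns None.

None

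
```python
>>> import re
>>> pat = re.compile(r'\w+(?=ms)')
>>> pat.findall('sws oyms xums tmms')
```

The lookaround is zero-width — it requires the adjacent text to match without consuming it, so the asserted text isn't part of the match.
Matches: at [4:6] → 'oy'; at [9:11] → 'xu'; at [14:16] → 'tm'.
No capturing groups, so `findall` returns the 3 full match strings.

['oy', 'xu', 'tm']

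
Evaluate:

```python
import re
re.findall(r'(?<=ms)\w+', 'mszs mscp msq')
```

['zs', 'cp', 'q']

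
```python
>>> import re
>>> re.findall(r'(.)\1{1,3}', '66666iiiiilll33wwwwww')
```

A backreference is literal: `\1` must see the identical characters the first group matched.
Scanning left to right: at [0:4] match '6666', group 1 = '6'; at [5:9] match 'iiii', group 1 = 'i'; at [10:13] match 'lll', group 1 = 'l'; at [13:15] match '33', group 1 = '3'; at [15:19] match 'wwww', group 1 = 'w'; ….
One capturing group, so `findall` returns just the captured substring from each match — 6 in all.

['6', 'i', 'l', '3', 'w', 'w']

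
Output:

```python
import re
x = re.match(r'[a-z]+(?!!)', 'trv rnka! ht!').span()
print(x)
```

`(?!…)`/`(?<!…)` only lets a position through if the neighbouring text does NOT match; no characters are consumed.
`re.match` only tries the pattern at the start of the string.
The match spans [0:3] → 'trv'.

(0, 3)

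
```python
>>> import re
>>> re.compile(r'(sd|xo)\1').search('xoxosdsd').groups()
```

('xo',)

After group 1 captures some text, `\1` only succeeds where that same text appears again.
Unlike `match`, `search` isn't anchored — it looks for the pattern anywhere in the string.
The match spans [0:4] → 'xoxo'.
Captured: group 1 = 'xo'.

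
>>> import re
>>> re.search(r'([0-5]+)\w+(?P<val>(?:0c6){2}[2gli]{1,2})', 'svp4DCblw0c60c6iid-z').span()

(3, 17)

This matches one or more of a character in [0-5] (captured); then one or more of a word character; then the literal '0c6' repeated 2 times, then 1 to 2 of one of [2gli] (captured as 'val').
`re.search` tries every starting position until one works.
The match spans [3:17] → '4DCblw0c60c6ii'.
Captured: group 1 = '4', group 2 = '0c60c6ii'.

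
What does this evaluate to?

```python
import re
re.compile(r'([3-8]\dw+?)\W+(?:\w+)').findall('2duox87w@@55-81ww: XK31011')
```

['87w', '81ww']

The pattern matches a character in [3-8], then a digit, then one or more of the literal 'w' (lazy) (captured); then one or more of a non-word character; then one or more of a word character (non-capturing group).
Scanning left to right: at [5:12] match '87w@@55', group 1 = '87w'; at [13:26] match '81ww: XK31011', group 1 = '81ww'.
Because there's exactly one group, `findall` drops the full match and keeps group 1 from each hit.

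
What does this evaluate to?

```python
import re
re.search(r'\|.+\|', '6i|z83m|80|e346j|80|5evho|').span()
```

The match spans [2:26] → '|z83m|80|e346j|80|5evho|'.

(2, 26)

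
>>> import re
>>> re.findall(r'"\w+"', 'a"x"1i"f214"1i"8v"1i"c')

['"x"', '"f214"', '"8v"']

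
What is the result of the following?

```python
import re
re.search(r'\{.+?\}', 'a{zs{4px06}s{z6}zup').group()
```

'{zs{4px06}'

A non-greedy quantifier consumes as few characters as it can — just enough that the remainder of the pattern still matches from where it stops; whatever follows it matches normally.
`search` walks the string left to right and returns the first match it finds.
The match spans [1:11] → '{zs{4px06}'.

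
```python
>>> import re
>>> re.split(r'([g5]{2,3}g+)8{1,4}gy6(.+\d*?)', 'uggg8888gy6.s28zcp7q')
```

The pattern matches 2 to 3 of one of [g5], then one or more of a literal 'g' (captured); then 1 to 4 of a literal '8', then the literal 'gy6'; then one or more of any character, then zero or more of a digit (lazy) (captured).
Matches to split on: at [1:20] → 'ggg8888gy6.s28zcp7q'.
With a capturing group present, the delimiter's captured portion is kept in the result list.

['u', 'ggg', '.s28zcp7q', '']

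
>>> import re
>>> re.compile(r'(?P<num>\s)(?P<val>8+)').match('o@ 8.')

This matches whitespace (captured as 'num'); then one or more of a literal '8' (captured as 'val').
`match` is anchored at position 0; if the pattern doesn't fit there, it returns None.
Here the string doesn't start with a match, so the call returns None.

None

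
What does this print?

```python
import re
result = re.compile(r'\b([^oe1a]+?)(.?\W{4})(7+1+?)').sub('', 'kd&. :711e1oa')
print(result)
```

1e1oa

The pattern matches a word boundary (`\b`, zero-width); then one or more of any character except [oe1a] (lazy) (captured); then optionally any character, then exactly 4 of a non-word character (captured); then one or more of the literal '7', then one or more of the literal '1' (lazy) (captured).
A `+?`/`*?`/`{m,n}?` starts at its minimum and grows only as far as needed for what follows to match.
Matches: at [0:8] → 'kd&. :71'.
Every occurrence is swapped for ''.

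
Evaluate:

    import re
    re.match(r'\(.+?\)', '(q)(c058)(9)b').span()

With `match`, the pattern is implicitly anchored at the beginning.
The match spans [0:3] → '(q)'.

(0, 3)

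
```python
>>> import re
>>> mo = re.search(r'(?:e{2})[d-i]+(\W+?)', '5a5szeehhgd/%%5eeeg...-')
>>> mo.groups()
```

('/',)

The match spans [5:12] → 'eehhgd/'.
Captured: group 1 = '/'.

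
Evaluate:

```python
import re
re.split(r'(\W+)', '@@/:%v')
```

Because the pattern has a capturing group, `split` also inserts each captured text between the pieces.

['', '@@/:%', 'v']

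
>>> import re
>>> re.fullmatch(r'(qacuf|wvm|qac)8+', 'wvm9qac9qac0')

None

`re.fullmatch` requires the pattern to consume the entire string.
Here the string isn't matched end-to-end, so the call returns None.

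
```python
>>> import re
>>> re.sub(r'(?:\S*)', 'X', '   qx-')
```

Pattern: zero or more of a non-whitespace character (non-capturing group).
Each match is replaced by 'X'.

'X X X XX'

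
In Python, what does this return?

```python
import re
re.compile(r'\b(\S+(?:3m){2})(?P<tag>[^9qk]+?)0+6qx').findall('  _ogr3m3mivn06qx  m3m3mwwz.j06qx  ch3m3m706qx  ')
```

[('_ogr3m3m', 'ivn'), ('m3m3m', 'wwz.j'), ('ch3m3m', '7')]

Pattern: a word boundary (`\b`, zero-width); then one or more of a non-whitespace character, then the literal '3m' repeated 2 times (captured); then one or more of any character except [9qk] (lazy) (captured as 'tag'); then one or more of the literal '0', then the literal '6qx'.
Scanning left to right: at [2:17] match '_ogr3m3mivn06qx', groups = ('_ogr3m3m', 'ivn'); at [19:33] match 'm3m3mwwz.j06qx', groups = ('m3m3m', 'wwz.j'); at [35:46] match 'ch3m3m706qx', groups = ('ch3m3m', '7').
2 groups means each result is a tuple of 2 captured strings — 3 here.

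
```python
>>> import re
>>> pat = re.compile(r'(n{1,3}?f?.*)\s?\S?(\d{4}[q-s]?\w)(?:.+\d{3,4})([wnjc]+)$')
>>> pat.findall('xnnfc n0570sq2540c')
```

[('nnfc n', '0570sq', 'c')]

Pattern: 1 to 3 of the literal 'n' (lazy), then optionally a literal 'f', then zero or more of any character (captured); then optionally whitespace, then optionally a non-whitespace character; then exactly 4 of a digit, then optionally a character in [q-s], then a word character (captured); then one or more of any character, then 3 to 4 of a digit (non-capturing group); then one or more of one of [wnjc] (captured); then anchored at the end.
Scanning left to right: at [1:18] match 'nnfc n0570sq2540c', groups = ('nnfc n', '0570sq', 'c').
With 3 capturing groups, `findall` returns a 3-tuple per match.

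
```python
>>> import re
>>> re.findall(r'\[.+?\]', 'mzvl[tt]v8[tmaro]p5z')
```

['[tt]', '[tmaro]']

With the lazy modifier that quantifier settles for the fewest repetitions that let the rest of the pattern succeed (the atoms after it are unaffected and can still be greedy).
No capturing groups, so `findall` returns the 2 full match strings.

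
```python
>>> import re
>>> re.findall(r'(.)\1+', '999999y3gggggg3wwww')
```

['9', 'g', 'w']

A backreference is literal: `\1` must see the identical characters the first group matched.
One capturing group, so `findall` returns just the captured substring from each match — 3 in all.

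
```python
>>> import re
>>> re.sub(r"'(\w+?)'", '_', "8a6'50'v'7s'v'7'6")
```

'8a6_v_v_6'

Matches: at [3:7] → "'50'"; at [8:12] → "'7s'"; at [13:16] → "'7'".
Each match is replaced by '_'.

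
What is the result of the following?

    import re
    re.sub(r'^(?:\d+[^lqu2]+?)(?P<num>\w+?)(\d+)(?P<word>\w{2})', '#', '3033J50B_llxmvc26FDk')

Pattern: anchored at the start of the string; then one or more of a digit, then one or more of any character except [lqu2] (lazy) (non-capturing group); then one or more of a word character (lazy) (captured as 'num'); then one or more of a digit (captured); then exactly 2 of a word character (captured as 'word').
Matches: at [0:9] → '3033J50B_'.
Each match is replaced by '#'.

'#llxmvc26FDk'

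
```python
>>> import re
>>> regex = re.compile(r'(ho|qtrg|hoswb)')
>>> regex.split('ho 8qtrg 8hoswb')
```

Alternation isn't longest-match — the leftmost alternative that fits at this position is chosen.
Matches to split on: at [0:2] → 'ho'; at [4:8] → 'qtrg'; at [10:12] → 'ho'.
The group in the pattern means `split` returns the separators' captures alongside the pieces.

['', 'ho', ' 8', 'qtrg', ' 8', 'ho', 'swb']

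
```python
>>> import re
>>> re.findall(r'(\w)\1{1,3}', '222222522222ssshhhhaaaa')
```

['2', '2', '2', 's', 'h', 'a']

`\1` has to match the exact text group 1 already captured.
Because there's exactly one group, `findall` drops the full match and keeps group 1 from each hit.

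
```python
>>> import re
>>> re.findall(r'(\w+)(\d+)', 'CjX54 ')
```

[('CjX5', '4')]

The pattern matches one or more of a word character (captured); then one or more of a digit (captured).
With 2 capturing groups, `findall` returns a 2-tuple per match.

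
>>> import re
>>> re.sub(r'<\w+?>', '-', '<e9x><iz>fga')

'--fga'

Each match is replaced by '-'.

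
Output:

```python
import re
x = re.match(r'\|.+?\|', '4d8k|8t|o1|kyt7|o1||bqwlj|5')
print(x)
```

None

`re.match` won't scan ahead — the pattern has to work from the very first character.
Here the pattern fails at index 0, so the call returns None.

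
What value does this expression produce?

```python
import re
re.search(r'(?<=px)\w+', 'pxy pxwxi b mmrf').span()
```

Because the assertion is zero-width, the text it checks is not consumed and won't appear in the result.
The match spans [2:3] → 'y'.

(2, 3)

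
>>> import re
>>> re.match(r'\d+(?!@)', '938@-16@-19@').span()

`re.match` won't scan ahead — the pattern has to work from the very first character.
The match spans [0:2] → '93'.

(0, 2)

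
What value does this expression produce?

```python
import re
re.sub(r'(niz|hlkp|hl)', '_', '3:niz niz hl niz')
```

'3:_ _ _ _'

Every occurrence is swapped for '_'.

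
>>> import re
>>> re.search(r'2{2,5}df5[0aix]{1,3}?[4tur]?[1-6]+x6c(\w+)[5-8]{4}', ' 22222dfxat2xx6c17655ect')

Here no position works, so the call returns None.

None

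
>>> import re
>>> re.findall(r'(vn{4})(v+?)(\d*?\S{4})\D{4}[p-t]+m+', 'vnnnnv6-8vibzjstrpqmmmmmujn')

[('vnnnn', 'v', '6-8v')]

The `?` after the quantifier makes it lazy — it takes as little as possible before letting the rest of the pattern try.
Multiple groups make `findall` return tuples — one 3-tuple for the one match.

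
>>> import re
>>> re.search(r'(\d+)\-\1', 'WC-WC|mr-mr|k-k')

The backreference `\1` re-matches whatever the first group consumed, character for character.
Unlike `match`, `search` isn't anchored — it looks for the pattern anywhere in the string.
Here nothing in the string fits, so the call returns None.

None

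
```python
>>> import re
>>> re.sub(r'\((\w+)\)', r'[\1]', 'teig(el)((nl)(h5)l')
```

'teig[el]([nl][h5]l'

Matches: at [4:8] → '(el)'; at [9:13] → '(nl)'; at [13:17] → '(h5)'.
Each match is replaced using the text its own group 1 captured.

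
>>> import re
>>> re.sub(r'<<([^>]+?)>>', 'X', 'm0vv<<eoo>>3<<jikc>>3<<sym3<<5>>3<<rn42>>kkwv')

'm0vvX3X3X3Xkkwv'

Each match is replaced by 'X'.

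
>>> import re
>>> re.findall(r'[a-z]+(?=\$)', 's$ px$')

['s', 'px']

Lookahead/lookbehind check context without consuming it, so the matched span excludes the asserted characters.
Scanning left to right: at [0:1] → 's'; at [3:5] → 'px'.
No capturing groups, so `findall` returns the 2 full match strings.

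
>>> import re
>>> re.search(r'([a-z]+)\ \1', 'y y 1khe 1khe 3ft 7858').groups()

('y',)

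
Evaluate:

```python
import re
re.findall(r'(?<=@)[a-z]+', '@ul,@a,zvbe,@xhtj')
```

['ul', 'a', 'xhtj']

Lookahead/lookbehind check context without consuming it, so the matched span excludes the asserted characters.
Scanning left to right: at [1:3] → 'ul'; at [5:6] → 'a'; at [13:17] → 'xhtj'.
`findall` yields the raw match text (3 of them) because the pattern has no groups.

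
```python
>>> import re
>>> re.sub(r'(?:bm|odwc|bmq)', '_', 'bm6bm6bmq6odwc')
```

`|` is ordered: at each position the engine commits to the first alternative that works.
Matches: at [0:2] → 'bm'; at [3:5] → 'bm'; at [6:8] → 'bm'; at [10:14] → 'odwc'.
Each match is replaced by '_'.

'_6_6_q6_'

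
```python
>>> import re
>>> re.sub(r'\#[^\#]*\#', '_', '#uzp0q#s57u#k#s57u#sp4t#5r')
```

Matches: at [0:7] → '#uzp0q#'; at [11:14] → '#k#'; at [18:24] → '#sp4t#'.
`sub` substitutes '_' at each match site.

'_s57u_s57u_5r'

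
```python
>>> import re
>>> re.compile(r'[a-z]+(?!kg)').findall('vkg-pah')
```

`(?!…)`/`(?<!…)` only lets a position through if the neighbouring text does NOT match; no characters are consumed.
Walking the string: at [0:3] → 'vkg'; at [4:7] → 'pah'.
`findall` yields the raw match text (2 of them) because the pattern has no groups.

['vkg', 'pah']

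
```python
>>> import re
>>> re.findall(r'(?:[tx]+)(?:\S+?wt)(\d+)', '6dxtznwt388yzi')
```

Pattern: one or more of one of [tx] (non-capturing group); then one or more of a non-whitespace character (lazy), then the literal 'wt' (non-capturing group); then one or more of a digit (captured).
Because there's exactly one group, `findall` drops the full match and keeps group 1 from the one hit.

['388']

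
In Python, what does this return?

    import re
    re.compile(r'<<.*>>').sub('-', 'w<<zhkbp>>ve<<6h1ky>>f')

'w-f'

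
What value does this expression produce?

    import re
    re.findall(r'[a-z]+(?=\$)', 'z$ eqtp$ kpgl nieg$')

The positive lookaround only admits positions where the adjacent text matches; those characters stay outside the span.
Since nothing is captured, `findall` lists the 3 matched substrings directly.

['z', 'eqtp', 'nieg']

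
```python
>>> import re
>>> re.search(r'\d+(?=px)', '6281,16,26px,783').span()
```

(8, 10)

Lookahead/lookbehind check context without consuming it, so the matched span excludes the asserted characters.
The match spans [8:10] → '26'.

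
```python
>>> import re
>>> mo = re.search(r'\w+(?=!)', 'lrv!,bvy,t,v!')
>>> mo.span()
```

(0, 3)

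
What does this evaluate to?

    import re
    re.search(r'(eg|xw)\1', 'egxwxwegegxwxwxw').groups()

('xw',)

A backreference is literal: `\1` must see the identical characters the first group matched.
`search` walks the string left to right and returns the first match it finds.
The match spans [2:6] → 'xwxw'.
Captured: group 1 = 'xw'.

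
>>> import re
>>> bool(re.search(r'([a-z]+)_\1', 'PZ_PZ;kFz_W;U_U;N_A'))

False

The backreference `\1` re-matches whatever the first group consumed, character for character.
`search` walks the string left to right and returns the first match it finds.
Here the pattern never matches, so the call returns None, and `bool(None)` is False.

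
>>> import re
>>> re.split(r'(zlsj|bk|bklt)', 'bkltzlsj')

The regex engine tests alternatives in the order written; an earlier branch that matches wins even if a later one would match more.
Matches to split on: at [0:2] → 'bk'; at [4:8] → 'zlsj'.
`re.split` interleaves the captured-group text with the surrounding fragments.

['', 'bk', 'lt', 'zlsj', '']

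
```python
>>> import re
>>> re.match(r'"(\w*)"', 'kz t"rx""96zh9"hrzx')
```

`match` is anchored at position 0; if the pattern doesn't fit there, it returns None.
Here the pattern fails at index 0, so the call returns None.

None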